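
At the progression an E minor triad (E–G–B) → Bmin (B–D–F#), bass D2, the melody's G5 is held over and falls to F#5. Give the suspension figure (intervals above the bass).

4–3 suspension.

At the second chord the bass is D2. The suspended G5 lies a fourth above the bass; after resolving down by step to F#5, the interval above the bass becomes a third.
Suspension figures are named by those two intervals: 4–3.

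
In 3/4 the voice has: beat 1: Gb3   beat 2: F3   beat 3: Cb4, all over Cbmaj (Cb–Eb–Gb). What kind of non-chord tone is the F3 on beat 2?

The harmony at that moment is Cb major triad (Cb, Eb, Gb); F3 is not a chord tone.
It is approached by step down from Gb3 and left by leap up to Cb4.
Step in, leap out, on a weak beat — an escape tone.

Escape tone.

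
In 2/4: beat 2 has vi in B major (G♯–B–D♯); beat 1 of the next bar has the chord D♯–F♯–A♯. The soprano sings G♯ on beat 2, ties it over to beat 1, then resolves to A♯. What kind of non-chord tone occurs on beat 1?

The harmony at that moment is D♯ minor triad (D♯, F♯, A♯); G♯ is not a chord tone.
It is held over (the same pitch as the preceding G♯) and left by step up to A♯.
Held over from the previous chord and resolving up by step — a retardation.

Retardation.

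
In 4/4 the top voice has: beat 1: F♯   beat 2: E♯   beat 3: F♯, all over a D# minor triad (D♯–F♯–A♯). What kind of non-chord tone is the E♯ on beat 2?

The harmony at that moment is D♯ minor triad (D♯, F♯, A♯); E♯ is not a chord tone.
It is approached by step down from F♯ and left by step up to F♯.
Step away and step back to the same note — a neighbor tone (lower neighbor).

Lower neighbor tone.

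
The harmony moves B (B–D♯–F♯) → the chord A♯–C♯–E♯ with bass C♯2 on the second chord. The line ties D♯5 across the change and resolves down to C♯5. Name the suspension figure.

9–8 suspension.

At the second chord the bass is C♯2. The suspended D♯5 lies a ninth above the bass; after resolving down by step to C♯5, the interval above the bass becomes an octave.
Suspension figures are named by those two intervals: 9–8.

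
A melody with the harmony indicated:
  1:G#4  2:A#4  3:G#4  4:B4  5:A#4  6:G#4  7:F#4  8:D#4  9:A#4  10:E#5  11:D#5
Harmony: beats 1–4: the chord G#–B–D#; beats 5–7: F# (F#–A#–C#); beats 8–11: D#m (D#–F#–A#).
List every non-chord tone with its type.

The harmony at that moment is G# minor triad (G#, B, D#); A#4 is not a chord tone.
It is approached by step up from G#4 and left by step down to G#4.
Step away and step back to the same note — a neighbor tone (upper neighbor).
The harmony at that moment is F# major triad (F#, A#, C#); G#4 is not a chord tone.
It is approached by step down from A#4 and left by step down to F#4.
Step in, step out in the same direction — a passing tone.
The harmony at that moment is D# minor triad (D#, F#, A#); E#5 is not a chord tone.
It is approached by leap up from A#4 and left by step down to D#5.
Leap in, step out — an appoggiatura.

A#4 (beat 2) — neighbor tone; G#4 (beat 6) — passing tone; E#5 (beat 10) — appoggiatura.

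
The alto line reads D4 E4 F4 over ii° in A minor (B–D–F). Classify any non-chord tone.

The harmony at that moment is B diminished triad (B, D, F); E4 is not a chord tone.
It is approached by step up from D4 and left by step up to F4.
Step in, step out in the same direction — a passing tone.

E4 is a passing tone.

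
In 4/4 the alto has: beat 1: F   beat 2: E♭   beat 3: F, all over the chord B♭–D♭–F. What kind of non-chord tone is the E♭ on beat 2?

Lower neighbor tone.

The harmony at that moment is B♭ minor triad (B♭, D♭, F); E♭ is not a chord tone.
It is approached by step down from F and left by step up to F.
Step away and step back to the same note — a neighbor tone (lower neighbor).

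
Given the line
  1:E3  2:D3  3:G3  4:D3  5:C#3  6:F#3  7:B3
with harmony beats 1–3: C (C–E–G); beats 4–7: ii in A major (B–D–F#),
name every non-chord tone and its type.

D3 (beat 2) — escape tone; C#3 (beat 5) — escape tone.

The harmony at that moment is C major triad (C, E, G); D3 is not a chord tone.
It is approached by step down from E3 and left by leap up to G3.
Step in, leap out — an escape tone.
The harmony at that moment is B minor triad (B, D, F#); C#3 is not a chord tone.
It is approached by step down from D3 and left by leap up to F#3.
Step in, leap out — an escape tone.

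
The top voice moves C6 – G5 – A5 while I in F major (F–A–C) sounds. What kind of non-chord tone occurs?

The harmony at that moment is F major triad (F, A, C); G5 is not a chord tone.
It is approached by leap down from C6 and left by step up to A5.
Leap in, step out — an appoggiatura.

G5 is an appoggiatura.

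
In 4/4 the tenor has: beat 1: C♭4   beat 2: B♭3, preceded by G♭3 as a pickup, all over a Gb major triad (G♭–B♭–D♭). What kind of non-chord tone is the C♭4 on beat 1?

The harmony at that moment is G♭ major triad (G♭, B♭, D♭); C♭4 is not a chord tone.
It is approached by leap up from G♭3 and left by step down to B♭3.
Leap in, step out, metrically accented — an appoggiatura.

Appoggiatura.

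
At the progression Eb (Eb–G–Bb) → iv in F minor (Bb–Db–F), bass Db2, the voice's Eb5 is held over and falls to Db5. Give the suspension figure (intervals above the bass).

At the second chord the bass is Db2. The suspended Eb5 lies a ninth above the bass; after resolving down by step to Db5, the interval above the bass becomes an octave.
Suspension figures are named by those two intervals: 9–8.

9–8 suspension.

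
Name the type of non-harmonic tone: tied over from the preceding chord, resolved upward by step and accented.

Approach: by preparation — the pitch is first a chord tone, then held (tied or repeated) while the harmony changes under it. Departure: up by step. Metric position: strong.
A prepared dissonance that resolves upward by step — a retardation. (The same figure resolving downward would be a suspension.)

Retardation.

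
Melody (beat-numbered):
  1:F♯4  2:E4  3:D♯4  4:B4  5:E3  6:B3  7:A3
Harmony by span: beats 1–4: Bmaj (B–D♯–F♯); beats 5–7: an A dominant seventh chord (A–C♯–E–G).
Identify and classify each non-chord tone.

The harmony at that moment is B major triad (B, D♯, F♯); E4 is not a chord tone.
It is approached by step down from F♯4 and left by step down to D♯4.
Step in, step out in the same direction — a passing tone.
The harmony at that moment is A dominant seventh chord (A, C♯, E, G); B3 is not a chord tone.
It is approached by leap up from E3 and left by step down to A3.
Leap in, step out — an appoggiatura.

E4 (beat 2) — passing tone; B3 (beat 6) — appoggiatura.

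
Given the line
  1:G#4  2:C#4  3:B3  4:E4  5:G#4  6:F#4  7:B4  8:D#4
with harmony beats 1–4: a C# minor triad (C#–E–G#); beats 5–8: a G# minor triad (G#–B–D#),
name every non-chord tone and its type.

The harmony at that moment is C# minor triad (C#, E, G#); B3 is not a chord tone.
It is approached by step down from C#4 and left by leap up to E4.
Step in, leap out — an escape tone.
The harmony at that moment is G# minor triad (G#, B, D#); F#4 is not a chord tone.
It is approached by step down from G#4 and left by leap up to B4.
Step in, leap out — an escape tone.

B3 (beat 3) — escape tone; F#4 (beat 6) — escape tone.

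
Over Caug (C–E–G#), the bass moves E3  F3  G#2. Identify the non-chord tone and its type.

F3 is an escape tone.

The harmony at that moment is C augmented triad (C, E, G#); F3 is not a chord tone.
It is approached by step up from E3 and left by leap down to G#2.
Step in, leap out — an escape tone.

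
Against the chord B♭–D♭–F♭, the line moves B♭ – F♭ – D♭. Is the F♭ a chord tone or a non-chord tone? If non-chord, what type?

Chord tone (the fifth of Bb diminished triad).

Bb diminished triad contains B♭, D♭, F♭; F♭ is the fifth, so it is a chord tone.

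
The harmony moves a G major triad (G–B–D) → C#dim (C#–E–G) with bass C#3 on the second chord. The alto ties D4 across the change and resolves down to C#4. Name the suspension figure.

At the second chord the bass is C#3. The suspended D4 lies a ninth above the bass; after resolving down by step to C#4, the interval above the bass becomes an octave.
Suspension figures are named by those two intervals: 9–8.

9–8 suspension.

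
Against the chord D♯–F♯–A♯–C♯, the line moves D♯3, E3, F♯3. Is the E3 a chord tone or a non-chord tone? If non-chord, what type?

Non-chord tone — a passing tone.

The harmony at that moment is D♯ minor seventh chord (D♯, F♯, A♯, C♯); E3 is not a chord tone.
It is approached by step up from D♯3 and left by step up to F♯3.
Step in, step out in the same direction — a passing tone.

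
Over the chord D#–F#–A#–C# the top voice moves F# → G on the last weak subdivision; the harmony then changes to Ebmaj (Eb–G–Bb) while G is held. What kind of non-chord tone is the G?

The harmony at that moment is D# minor seventh chord (D#, F#, A#, C#); G is not a chord tone.
It is approached by step up from F# and then sustained as the same pitch into the next harmony.
Arriving early and becoming a chord tone when the harmony changes — an anticipation.

G is an anticipation.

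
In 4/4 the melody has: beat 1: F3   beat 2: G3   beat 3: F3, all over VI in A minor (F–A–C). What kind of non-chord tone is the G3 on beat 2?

Upper neighbor tone.

The harmony at that moment is F major triad (F, A, C); G3 is not a chord tone.
It is approached by step up from F3 and left by step down to F3.
Step away and step back to the same note — a neighbor tone (upper neighbor).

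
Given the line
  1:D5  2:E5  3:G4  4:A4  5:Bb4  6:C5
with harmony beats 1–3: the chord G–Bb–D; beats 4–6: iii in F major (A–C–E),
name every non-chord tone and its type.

E5 (beat 2) — escape tone; Bb4 (beat 5) — passing tone.

The harmony at that moment is G minor triad (G, Bb, D); E5 is not a chord tone.
It is approached by step up from D5 and left by leap down to G4.
Step in, leap out — an escape tone.
The harmony at that moment is A minor triad (A, C, E); Bb4 is not a chord tone.
It is approached by step up from A4 and left by step up to C5.
Step in, step out in the same direction — a passing tone.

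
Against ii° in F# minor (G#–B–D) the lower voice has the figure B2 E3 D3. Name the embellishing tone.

E3 is an appoggiatura.

The harmony at that moment is G# diminished triad (G#, B, D); E3 is not a chord tone.
It is approached by leap up from B2 and left by step down to D3.
Leap in, step out — an appoggiatura.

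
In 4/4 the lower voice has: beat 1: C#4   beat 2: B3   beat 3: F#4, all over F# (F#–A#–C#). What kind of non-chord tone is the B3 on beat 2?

The harmony at that moment is F# major triad (F#, A#, C#); B3 is not a chord tone.
It is approached by step down from C#4 and left by leap up to F#4.
Step in, leap out, on a weak beat — an escape tone.

Escape tone.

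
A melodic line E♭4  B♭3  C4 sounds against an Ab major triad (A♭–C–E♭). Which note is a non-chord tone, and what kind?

B♭3 is an appoggiatura.

The harmony at that moment is A♭ major triad (A♭, C, E♭); B♭3 is not a chord tone.
It is approached by leap down from E♭4 and left by step up to C4.
Leap in, step out — an appoggiatura.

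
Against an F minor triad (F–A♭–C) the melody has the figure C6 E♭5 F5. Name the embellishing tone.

E♭5 is an appoggiatura.

The harmony at that moment is F minor triad (F, A♭, C); E♭5 is not a chord tone.
It is approached by leap down from C6 and left by step up to F5.
Leap in, step out — an appoggiatura.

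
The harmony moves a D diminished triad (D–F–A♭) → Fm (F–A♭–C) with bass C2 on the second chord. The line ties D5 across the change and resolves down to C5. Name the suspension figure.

9–8 suspension.

At the second chord the bass is C2. The suspended D5 lies a ninth above the bass; after resolving down by step to C5, the interval above the bass becomes an octave.
Suspension figures are named by those two intervals: 9–8.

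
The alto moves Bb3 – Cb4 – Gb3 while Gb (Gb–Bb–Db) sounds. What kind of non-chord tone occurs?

Cb4 is an escape tone.

The harmony at that moment is Gb major triad (Gb, Bb, Db); Cb4 is not a chord tone.
It is approached by step up from Bb3 and left by leap down to Gb3.
Step in, leap out — an escape tone.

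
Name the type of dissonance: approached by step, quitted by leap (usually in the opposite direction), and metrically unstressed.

Approach: by step. Departure: by leap. Metric position: weak.
Step in, leap out, from a weak position — an escape tone (échappée). (It is the mirror image of the appoggiatura, which leaps in and steps out on a strong beat.)

Escape tone.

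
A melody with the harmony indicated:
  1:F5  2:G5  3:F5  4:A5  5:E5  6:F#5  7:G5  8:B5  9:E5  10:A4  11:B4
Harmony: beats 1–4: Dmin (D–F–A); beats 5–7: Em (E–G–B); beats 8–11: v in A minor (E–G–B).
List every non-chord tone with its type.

The harmony at that moment is D minor triad (D, F, A); G5 is not a chord tone.
It is approached by step up from F5 and left by step down to F5.
Step away and step back to the same note — a neighbor tone (upper neighbor).
The harmony at that moment is E minor triad (E, G, B); F#5 is not a chord tone.
It is approached by step up from E5 and left by step up to G5.
Step in, step out in the same direction — a passing tone.
The harmony at that moment is E minor triad (E, G, B); A4 is not a chord tone.
It is approached by leap down from E5 and left by step up to B4.
Leap in, step out — an appoggiatura.

G5 (beat 2) — neighbor tone; F#5 (beat 6) — passing tone; A4 (beat 10) — appoggiatura.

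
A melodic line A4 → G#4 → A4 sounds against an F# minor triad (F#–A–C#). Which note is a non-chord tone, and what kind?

G#4 is a neighbor tone.

The harmony at that moment is F# minor triad (F#, A, C#); G#4 is not a chord tone.
It is approached by step down from A4 and left by step up to A4.
Step away and step back to the same note — a neighbor tone (lower neighbor).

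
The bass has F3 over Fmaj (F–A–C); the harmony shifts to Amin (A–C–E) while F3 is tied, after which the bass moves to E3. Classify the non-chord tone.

The harmony at that moment is A minor triad (A, C, E); F3 is not a chord tone.
It is held over (the same pitch as the preceding F3) and left by step down to E3.
Held over from the previous chord and resolving down by step — a suspension.

F3 is a suspension.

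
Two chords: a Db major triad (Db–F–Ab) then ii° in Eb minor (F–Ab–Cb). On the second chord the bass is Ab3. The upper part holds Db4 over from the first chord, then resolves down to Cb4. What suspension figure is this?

At the second chord the bass is Ab3. The suspended Db4 lies a fourth above the bass; after resolving down by step to Cb4, the interval above the bass becomes a third.
Suspension figures are named by those two intervals: 4–3.

4–3 suspension.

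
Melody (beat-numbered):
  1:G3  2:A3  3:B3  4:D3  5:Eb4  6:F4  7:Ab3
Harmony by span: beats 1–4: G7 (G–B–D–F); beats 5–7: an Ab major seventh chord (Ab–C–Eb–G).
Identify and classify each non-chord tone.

A3 (beat 2) — passing tone; F4 (beat 6) — escape tone.

The harmony at that moment is G dominant seventh chord (G, B, D, F); A3 is not a chord tone.
It is approached by step up from G3 and left by step up to B3.
Step in, step out in the same direction — a passing tone.
The harmony at that moment is Ab major seventh chord (Ab, C, Eb, G); F4 is not a chord tone.
It is approached by step up from Eb4 and left by leap down to Ab3.
Step in, leap out — an escape tone.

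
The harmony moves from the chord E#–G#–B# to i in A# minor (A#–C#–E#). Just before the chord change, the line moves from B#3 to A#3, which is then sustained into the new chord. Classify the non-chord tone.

A#3 is an anticipation.

The harmony at that moment is E# minor triad (E#, G#, B#); A#3 is not a chord tone.
It is approached by step down from B#3 and then sustained as the same pitch into the next harmony.
Arriving early and becoming a chord tone when the harmony changes — an anticipation.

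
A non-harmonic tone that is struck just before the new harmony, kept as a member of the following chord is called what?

Anticipation.

Approach: ahead of the chord change (typically by step), so it is dissonant against the current harmony. Departure: none — the same pitch is restated or held and is a chord tone of the new harmony.
Dissonant first, consonant once the harmony catches up: the note simply arrives early — an anticipation. (The reverse timing, consonant first and dissonant after the change, would be a suspension or retardation.)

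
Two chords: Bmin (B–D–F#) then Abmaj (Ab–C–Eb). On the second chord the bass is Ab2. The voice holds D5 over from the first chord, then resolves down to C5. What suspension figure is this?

4–3 suspension.

At the second chord the bass is Ab2. The suspended D5 lies a fourth above the bass; after resolving down by step to C5, the interval above the bass becomes a third.
Suspension figures are named by those two intervals: 4–3.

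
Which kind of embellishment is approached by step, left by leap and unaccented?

Approach: by step. Departure: by leap. Metric position: weak.
Step in, leap out, from a weak position — an escape tone (échappée). (It is the mirror image of the appoggiatura, which leaps in and steps out on a strong beat.)

Escape tone.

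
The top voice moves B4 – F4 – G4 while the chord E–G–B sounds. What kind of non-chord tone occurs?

F4 is an appoggiatura.

The harmony at that moment is E minor triad (E, G, B); F4 is not a chord tone.
It is approached by leap down from B4 and left by step up to G4.
Leap in, step out — an appoggiatura.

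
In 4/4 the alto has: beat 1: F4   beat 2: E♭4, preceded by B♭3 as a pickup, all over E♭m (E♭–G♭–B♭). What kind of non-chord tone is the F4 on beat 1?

The harmony at that moment is E♭ minor triad (E♭, G♭, B♭); F4 is not a chord tone.
It is approached by leap up from B♭3 and left by step down to E♭4.
Leap in, step out, metrically accented — an appoggiatura.

Appoggiatura.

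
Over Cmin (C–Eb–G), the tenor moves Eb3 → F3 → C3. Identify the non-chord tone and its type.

The harmony at that moment is C minor triad (C, Eb, G); F3 is not a chord tone.
It is approached by step up from Eb3 and left by leap down to C3.
Step in, leap out — an escape tone.

F3 is an escape tone.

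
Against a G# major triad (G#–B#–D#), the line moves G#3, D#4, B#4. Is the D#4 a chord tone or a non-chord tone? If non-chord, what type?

G# major triad contains G#, B#, D#; D# is the fifth, so it is a chord tone.

Chord tone (the fifth of G# major triad).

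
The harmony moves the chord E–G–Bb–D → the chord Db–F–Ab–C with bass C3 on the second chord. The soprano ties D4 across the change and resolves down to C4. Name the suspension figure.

At the second chord the bass is C3. The suspended D4 lies a ninth above the bass; after resolving down by step to C4, the interval above the bass becomes an octave.
Suspension figures are named by those two intervals: 9–8.

9–8 suspension.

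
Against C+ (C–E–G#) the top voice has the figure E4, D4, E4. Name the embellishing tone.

The harmony at that moment is C augmented triad (C, E, G#); D4 is not a chord tone.
It is approached by step down from E4 and left by step up to E4.
Step away and step back to the same note — a neighbor tone (lower neighbor).

D4 is a neighbor tone.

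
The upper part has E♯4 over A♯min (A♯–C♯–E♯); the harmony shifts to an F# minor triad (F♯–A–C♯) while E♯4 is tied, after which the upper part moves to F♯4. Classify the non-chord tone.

The harmony at that moment is F♯ minor triad (F♯, A, C♯); E♯4 is not a chord tone.
It is held over (the same pitch as the preceding E♯4) and left by step up to F♯4.
Held over from the previous chord and resolving up by step — a retardation.

E♯4 is a retardation.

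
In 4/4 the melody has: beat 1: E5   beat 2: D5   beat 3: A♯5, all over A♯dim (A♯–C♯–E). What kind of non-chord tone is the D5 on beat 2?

The harmony at that moment is A♯ diminished triad (A♯, C♯, E); D5 is not a chord tone.
It is approached by step down from E5 and left by leap up to A♯5.
Step in, leap out, on a weak beat — an escape tone.

Escape tone.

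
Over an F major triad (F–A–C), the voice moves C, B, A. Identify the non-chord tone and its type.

The harmony at that moment is F major triad (F, A, C); B is not a chord tone.
It is approached by step down from C and left by step down to A.
Step in, step out in the same direction — a passing tone.

B is a passing tone.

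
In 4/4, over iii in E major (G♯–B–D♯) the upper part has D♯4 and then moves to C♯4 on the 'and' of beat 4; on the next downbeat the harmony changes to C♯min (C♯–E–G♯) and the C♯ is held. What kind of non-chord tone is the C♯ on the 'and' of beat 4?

The harmony at that moment is G♯ minor triad (G♯, B, D♯); C♯4 is not a chord tone.
It is approached by step down from D♯4 and then sustained as the same pitch into the next harmony.
Arriving early and becoming a chord tone when the harmony changes — an anticipation.

Anticipation.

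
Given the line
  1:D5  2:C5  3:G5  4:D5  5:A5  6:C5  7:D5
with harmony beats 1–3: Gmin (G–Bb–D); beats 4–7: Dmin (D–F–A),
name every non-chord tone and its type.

C5 (beat 2) — escape tone; C5 (beat 6) — appoggiatura.

The harmony at that moment is G minor triad (G, Bb, D); C5 is not a chord tone.
It is approached by step down from D5 and left by leap up to G5.
Step in, leap out — an escape tone.
The harmony at that moment is D minor triad (D, F, A); C5 is not a chord tone.
It is approached by leap down from A5 and left by step up to D5.
Leap in, step out — an appoggiatura.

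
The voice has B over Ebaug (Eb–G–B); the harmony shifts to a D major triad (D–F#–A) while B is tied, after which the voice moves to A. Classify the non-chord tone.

B is a suspension.

The harmony at that moment is D major triad (D, F#, A); B is not a chord tone.
It is held over (the same pitch as the preceding B) and left by step down to A.
Held over from the previous chord and resolving down by step — a suspension.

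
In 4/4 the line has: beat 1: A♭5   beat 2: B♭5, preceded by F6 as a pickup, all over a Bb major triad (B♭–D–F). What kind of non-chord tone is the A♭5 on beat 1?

The harmony at that moment is B♭ major triad (B♭, D, F); A♭5 is not a chord tone.
It is approached by leap down from F6 and left by step up to B♭5.
Leap in, step out, metrically accented — an appoggiatura.

Appoggiatura.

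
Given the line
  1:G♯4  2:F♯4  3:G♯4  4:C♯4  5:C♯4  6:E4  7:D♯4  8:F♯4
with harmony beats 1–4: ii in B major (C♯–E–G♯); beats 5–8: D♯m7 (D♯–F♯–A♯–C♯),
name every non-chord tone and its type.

The harmony at that moment is C♯ minor triad (C♯, E, G♯); F♯4 is not a chord tone.
It is approached by step down from G♯4 and left by step up to G♯4.
Step away and step back to the same note — a neighbor tone (lower neighbor).
The harmony at that moment is D♯ minor seventh chord (D♯, F♯, A♯, C♯); E4 is not a chord tone.
It is approached by leap up from C♯4 and left by step down to D♯4.
Leap in, step out — an appoggiatura.

F♯4 (beat 2) — neighbor tone; E4 (beat 6) — appoggiatura.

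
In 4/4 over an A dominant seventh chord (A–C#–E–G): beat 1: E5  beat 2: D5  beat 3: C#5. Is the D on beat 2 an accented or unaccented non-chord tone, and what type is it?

The harmony at that moment is A dominant seventh chord (A, C#, E, G); D5 is not a chord tone.
It is approached by step down from E5 and left by step down to C#5.
Step in, step out in the same direction — a passing tone.
It falls on a weak beat, so it is unaccented.

Unaccented passing tone.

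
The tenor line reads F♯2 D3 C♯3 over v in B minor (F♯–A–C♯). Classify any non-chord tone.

The harmony at that moment is F♯ minor triad (F♯, A, C♯); D3 is not a chord tone.
It is approached by leap up from F♯2 and left by step down to C♯3.
Leap in, step out — an appoggiatura.

D3 is an appoggiatura.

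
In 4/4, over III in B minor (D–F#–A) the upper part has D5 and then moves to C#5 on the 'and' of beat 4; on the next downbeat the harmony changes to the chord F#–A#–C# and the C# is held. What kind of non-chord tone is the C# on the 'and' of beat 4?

Anticipation.

The harmony at that moment is D major triad (D, F#, A); C#5 is not a chord tone.
It is approached by step down from D5 and then sustained as the same pitch into the next harmony.
Arriving early and becoming a chord tone when the harmony changes — an anticipation.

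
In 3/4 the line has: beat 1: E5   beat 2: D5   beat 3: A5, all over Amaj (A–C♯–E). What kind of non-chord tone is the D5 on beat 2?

The harmony at that moment is A major triad (A, C♯, E); D5 is not a chord tone.
It is approached by step down from E5 and left by leap up to A5.
Step in, leap out, on a weak beat — an escape tone.

Escape tone.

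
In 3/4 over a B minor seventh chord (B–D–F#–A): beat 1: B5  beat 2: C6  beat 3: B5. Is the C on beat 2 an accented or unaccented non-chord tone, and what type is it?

The harmony at that moment is B minor seventh chord (B, D, F#, A); C6 is not a chord tone.
It is approached by step up from B5 and left by step down to B5.
Step away and step back to the same note — a neighbor tone (upper neighbor).
It falls on a weak beat, so it is unaccented.

Unaccented neighbor tone.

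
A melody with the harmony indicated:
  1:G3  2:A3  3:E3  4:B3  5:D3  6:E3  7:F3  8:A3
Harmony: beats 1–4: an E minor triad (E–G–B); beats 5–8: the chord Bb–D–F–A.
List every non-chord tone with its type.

A3 (beat 2) — escape tone; E3 (beat 6) — passing tone.

The harmony at that moment is E minor triad (E, G, B); A3 is not a chord tone.
It is approached by step up from G3 and left by leap down to E3.
Step in, leap out — an escape tone.
The harmony at that moment is Bb major seventh chord (Bb, D, F, A); E3 is not a chord tone.
It is approached by step up from D3 and left by step up to F3.
Step in, step out in the same direction — a passing tone.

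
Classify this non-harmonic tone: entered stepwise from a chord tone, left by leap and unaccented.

Approach: by step. Departure: by leap. Metric position: weak.
Step in, leap out, from a weak position — an escape tone (échappée). (It is the mirror image of the appoggiatura, which leaps in and steps out on a strong beat.)

Escape tone.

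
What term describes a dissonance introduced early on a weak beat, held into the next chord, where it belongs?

Anticipation.

Approach: ahead of the chord change (typically by step), so it is dissonant against the current harmony. Departure: none — the same pitch is restated or held and is a chord tone of the new harmony.
Dissonant first, consonant once the harmony catches up: the note simply arrives early — an anticipation. (The reverse timing, consonant first and dissonant after the change, would be a suspension or retardation.)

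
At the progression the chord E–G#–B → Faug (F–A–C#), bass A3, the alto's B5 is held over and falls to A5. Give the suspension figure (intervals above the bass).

9–8 suspension.

At the second chord the bass is A3. The suspended B5 lies a ninth above the bass; after resolving down by step to A5, the interval above the bass becomes an octave.
Suspension figures are named by those two intervals: 9–8.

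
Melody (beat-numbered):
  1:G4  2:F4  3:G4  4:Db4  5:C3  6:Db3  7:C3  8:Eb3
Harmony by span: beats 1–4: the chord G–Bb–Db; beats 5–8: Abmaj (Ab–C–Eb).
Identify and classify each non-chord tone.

F4 (beat 2) — neighbor tone; Db3 (beat 6) — neighbor tone.

The harmony at that moment is G diminished triad (G, Bb, Db); F4 is not a chord tone.
It is approached by step down from G4 and left by step up to G4.
Step away and step back to the same note — a neighbor tone (lower neighbor).
The harmony at that moment is Ab major triad (Ab, C, Eb); Db3 is not a chord tone.
It is approached by step up from C3 and left by step down to C3.
Step away and step back to the same note — a neighbor tone (upper neighbor).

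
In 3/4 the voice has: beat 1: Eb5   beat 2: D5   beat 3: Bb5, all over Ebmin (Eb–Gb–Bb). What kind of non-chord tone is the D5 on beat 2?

Escape tone.

The harmony at that moment is Eb minor triad (Eb, Gb, Bb); D5 is not a chord tone.
It is approached by step down from Eb5 and left by leap up to Bb5.
Step in, leap out, on a weak beat — an escape tone.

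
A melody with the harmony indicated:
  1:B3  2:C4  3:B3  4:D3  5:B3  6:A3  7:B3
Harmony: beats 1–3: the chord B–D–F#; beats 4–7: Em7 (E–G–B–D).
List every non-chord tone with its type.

C4 (beat 2) — neighbor tone; A3 (beat 6) — neighbor tone.

The harmony at that moment is B minor triad (B, D, F#); C4 is not a chord tone.
It is approached by step up from B3 and left by step down to B3.
Step away and step back to the same note — a neighbor tone (upper neighbor).
The harmony at that moment is E minor seventh chord (E, G, B, D); A3 is not a chord tone.
It is approached by step down from B3 and left by step up to B3.
Step away and step back to the same note — a neighbor tone (lower neighbor).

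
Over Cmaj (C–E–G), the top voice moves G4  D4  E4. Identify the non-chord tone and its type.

The harmony at that moment is C major triad (C, E, G); D4 is not a chord tone.
It is approached by leap down from G4 and left by step up to E4.
Leap in, step out — an appoggiatura.

D4 is an appoggiatura.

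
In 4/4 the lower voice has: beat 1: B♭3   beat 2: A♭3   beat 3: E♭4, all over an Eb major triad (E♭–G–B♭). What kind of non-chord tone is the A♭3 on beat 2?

The harmony at that moment is E♭ major triad (E♭, G, B♭); A♭3 is not a chord tone.
It is approached by step down from B♭3 and left by leap up to E♭4.
Step in, leap out, on a weak beat — an escape tone.

Escape tone.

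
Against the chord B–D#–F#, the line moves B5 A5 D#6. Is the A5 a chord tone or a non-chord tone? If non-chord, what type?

Non-chord tone — an escape tone.

The harmony at that moment is B major triad (B, D#, F#); A5 is not a chord tone.
It is approached by step down from B5 and left by leap up to D#6.
Step in, leap out — an escape tone.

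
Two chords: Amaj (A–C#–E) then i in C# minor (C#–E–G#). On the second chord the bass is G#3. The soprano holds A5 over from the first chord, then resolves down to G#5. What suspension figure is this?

9–8 suspension.

At the second chord the bass is G#3. The suspended A5 lies a ninth above the bass; after resolving down by step to G#5, the interval above the bass becomes an octave.
Suspension figures are named by those two intervals: 9–8.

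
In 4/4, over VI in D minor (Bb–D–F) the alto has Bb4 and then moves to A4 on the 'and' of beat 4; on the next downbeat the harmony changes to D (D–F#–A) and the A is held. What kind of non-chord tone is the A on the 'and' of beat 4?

The harmony at that moment is Bb major triad (Bb, D, F); A4 is not a chord tone.
It is approached by step down from Bb4 and then sustained as the same pitch into the next harmony.
Arriving early and becoming a chord tone when the harmony changes — an anticipation.

Anticipation.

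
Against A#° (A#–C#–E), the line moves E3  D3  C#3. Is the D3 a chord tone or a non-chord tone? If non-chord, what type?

The harmony at that moment is A# diminished triad (A#, C#, E); D3 is not a chord tone.
It is approached by step down from E3 and left by step down to C#3.
Step in, step out in the same direction — a passing tone.

Non-chord tone — a passing tone.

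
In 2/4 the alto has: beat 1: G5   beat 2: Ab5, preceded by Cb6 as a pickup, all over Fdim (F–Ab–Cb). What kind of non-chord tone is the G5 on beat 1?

The harmony at that moment is F diminished triad (F, Ab, Cb); G5 is not a chord tone.
It is approached by leap down from Cb6 and left by step up to Ab5.
Leap in, step out, metrically accented — an appoggiatura.

Appoggiatura.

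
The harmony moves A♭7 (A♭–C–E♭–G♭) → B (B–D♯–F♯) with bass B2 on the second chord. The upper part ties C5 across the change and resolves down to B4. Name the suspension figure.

At the second chord the bass is B2. The suspended C5 lies a ninth above the bass; after resolving down by step to B4, the interval above the bass becomes an octave.
Suspension figures are named by those two intervals: 9–8.

9–8 suspension.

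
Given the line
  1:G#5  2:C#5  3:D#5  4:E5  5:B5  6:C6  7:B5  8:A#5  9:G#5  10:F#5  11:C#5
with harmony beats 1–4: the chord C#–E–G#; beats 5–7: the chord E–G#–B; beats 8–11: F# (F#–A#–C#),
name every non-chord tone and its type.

D#5 (beat 3) — passing tone; C6 (beat 6) — neighbor tone; G#5 (beat 9) — passing tone.

The harmony at that moment is C# minor triad (C#, E, G#); D#5 is not a chord tone.
It is approached by step up from C#5 and left by step up to E5.
Step in, step out in the same direction — a passing tone.
The harmony at that moment is E major triad (E, G#, B); C6 is not a chord tone.
It is approached by step up from B5 and left by step down to B5.
Step away and step back to the same note — a neighbor tone (upper neighbor).
The harmony at that moment is F# major triad (F#, A#, C#); G#5 is not a chord tone.
It is approached by step down from A#5 and left by step down to F#5.
Step in, step out in the same direction — a passing tone.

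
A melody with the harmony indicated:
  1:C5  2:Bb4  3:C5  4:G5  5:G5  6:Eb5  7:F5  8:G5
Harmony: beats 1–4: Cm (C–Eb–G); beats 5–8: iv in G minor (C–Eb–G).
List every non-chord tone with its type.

The harmony at that moment is C minor triad (C, Eb, G); Bb4 is not a chord tone.
It is approached by step down from C5 and left by step up to C5.
Step away and step back to the same note — a neighbor tone (lower neighbor).
The harmony at that moment is C minor triad (C, Eb, G); F5 is not a chord tone.
It is approached by step up from Eb5 and left by step up to G5.
Step in, step out in the same direction — a passing tone.

Bb4 (beat 2) — neighbor tone; F5 (beat 7) — passing tone.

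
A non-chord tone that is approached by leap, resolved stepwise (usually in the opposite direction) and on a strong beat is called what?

Approach: by leap. Departure: by step. Metric position: strong.
Leap in, step out, in a metrically strong position — an appoggiatura. (It is the mirror image of the escape tone, which steps in and leaps out from a weak position.)

Appoggiatura.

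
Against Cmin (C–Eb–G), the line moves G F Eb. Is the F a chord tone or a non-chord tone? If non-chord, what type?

The harmony at that moment is C minor triad (C, Eb, G); F is not a chord tone.
It is approached by step down from G and left by step down to Eb.
Step in, step out in the same direction — a passing tone.

Non-chord tone — a passing tone.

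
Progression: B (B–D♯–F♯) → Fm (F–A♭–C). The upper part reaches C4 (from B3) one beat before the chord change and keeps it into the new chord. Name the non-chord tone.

C4 is an anticipation.

The harmony at that moment is B major triad (B, D♯, F♯); C4 is not a chord tone.
It is approached by step up from B3 and then sustained as the same pitch into the next harmony.
Arriving early and becoming a chord tone when the harmony changes — an anticipation.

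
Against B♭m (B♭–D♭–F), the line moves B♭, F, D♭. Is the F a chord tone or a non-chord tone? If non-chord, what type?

Bb minor triad contains B♭, D♭, F; F is the fifth, so it is a chord tone.

Chord tone (the fifth of Bb minor triad).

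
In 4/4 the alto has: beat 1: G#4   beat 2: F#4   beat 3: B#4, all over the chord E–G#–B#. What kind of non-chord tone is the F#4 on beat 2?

Escape tone.

The harmony at that moment is E augmented triad (E, G#, B#); F#4 is not a chord tone.
It is approached by step down from G#4 and left by leap up to B#4.
Step in, leap out, on a weak beat — an escape tone.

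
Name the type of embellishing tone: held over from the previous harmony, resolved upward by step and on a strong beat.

Retardation.

Approach: by preparation — the pitch is first a chord tone, then held (tied or repeated) while the harmony changes under it. Departure: up by step. Metric position: strong.
A prepared dissonance that resolves upward by step — a retardation. (The same figure resolving downward would be a suspension.)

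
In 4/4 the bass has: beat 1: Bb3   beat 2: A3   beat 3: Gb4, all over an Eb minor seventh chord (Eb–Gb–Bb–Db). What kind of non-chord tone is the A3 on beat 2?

The harmony at that moment is Eb minor seventh chord (Eb, Gb, Bb, Db); A3 is not a chord tone.
It is approached by step down from Bb3 and left by leap up to Gb4.
Step in, leap out, on a weak beat — an escape tone.

Escape tone.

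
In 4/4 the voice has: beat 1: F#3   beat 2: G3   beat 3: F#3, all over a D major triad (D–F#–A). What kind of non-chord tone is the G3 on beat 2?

Upper neighbor tone.

The harmony at that moment is D major triad (D, F#, A); G3 is not a chord tone.
It is approached by step up from F#3 and left by step down to F#3.
Step away and step back to the same note — a neighbor tone (upper neighbor).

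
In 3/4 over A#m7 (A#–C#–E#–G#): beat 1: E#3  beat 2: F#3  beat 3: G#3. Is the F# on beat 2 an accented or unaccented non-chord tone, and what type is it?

Unaccented passing tone.

The harmony at that moment is A# minor seventh chord (A#, C#, E#, G#); F#3 is not a chord tone.
It is approached by step up from E#3 and left by step up to G#3.
Step in, step out in the same direction — a passing tone.
It falls on a weak beat, so it is unaccented.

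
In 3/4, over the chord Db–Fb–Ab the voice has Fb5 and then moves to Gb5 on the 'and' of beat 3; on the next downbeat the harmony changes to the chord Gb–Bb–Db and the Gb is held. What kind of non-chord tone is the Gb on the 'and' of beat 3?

The harmony at that moment is Db minor triad (Db, Fb, Ab); Gb5 is not a chord tone.
It is approached by step up from Fb5 and then sustained as the same pitch into the next harmony.
Arriving early and becoming a chord tone when the harmony changes — an anticipation.

Anticipation.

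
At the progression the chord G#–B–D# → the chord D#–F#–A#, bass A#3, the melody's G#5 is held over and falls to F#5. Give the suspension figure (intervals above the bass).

7–6 suspension.

At the second chord the bass is A#3. The suspended G#5 lies a seventh above the bass; after resolving down by step to F#5, the interval above the bass becomes a sixth.
Suspension figures are named by those two intervals: 7–6.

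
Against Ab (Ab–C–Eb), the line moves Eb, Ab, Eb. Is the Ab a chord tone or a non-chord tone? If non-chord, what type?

Ab major triad contains Ab, C, Eb; Ab is the root, so it is a chord tone.

Chord tone (the root of Ab major triad).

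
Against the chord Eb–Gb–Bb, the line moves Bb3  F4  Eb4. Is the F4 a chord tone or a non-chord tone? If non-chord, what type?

The harmony at that moment is Eb minor triad (Eb, Gb, Bb); F4 is not a chord tone.
It is approached by leap up from Bb3 and left by step down to Eb4.
Leap in, step out — an appoggiatura.

Non-chord tone — an appoggiatura.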